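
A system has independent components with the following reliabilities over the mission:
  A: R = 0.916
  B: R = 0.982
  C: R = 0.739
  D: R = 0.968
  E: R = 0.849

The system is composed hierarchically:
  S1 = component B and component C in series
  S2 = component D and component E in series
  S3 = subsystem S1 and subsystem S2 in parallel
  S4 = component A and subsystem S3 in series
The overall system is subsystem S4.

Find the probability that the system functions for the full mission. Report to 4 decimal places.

0.8712

Series (B and C): 0.982000 × 0.739000 = 0.725698
Series (D and E): 0.968000 × 0.849000 = 0.821832
Parallel ([0.725698] and [0.821832]): 1 − (1 − 0.725698)(1 − 0.821832) = 0.951128
Series (A and [0.951128]): 0.916000 × 0.951128 = 0.8712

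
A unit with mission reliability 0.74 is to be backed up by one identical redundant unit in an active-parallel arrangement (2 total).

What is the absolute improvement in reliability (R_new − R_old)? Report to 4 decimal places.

0.1924

R_before = 0.74
R_after = 1 − (1 − 0.74)^2 = 0.9324
ΔR = 0.9324 − 0.74 = 0.1924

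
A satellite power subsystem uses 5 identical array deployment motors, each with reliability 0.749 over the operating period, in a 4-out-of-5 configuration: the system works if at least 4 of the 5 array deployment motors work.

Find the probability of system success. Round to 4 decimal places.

0.6307

R = Σ_{i=4}^{5} C(5,i) p^i (1−p)^{5−i} with p = 0.749
C(5,4)·0.749^4·0.251^1 = 0.394976
C(5,5)·0.749^5·0.251^0 = 0.235727
Sum = 0.6307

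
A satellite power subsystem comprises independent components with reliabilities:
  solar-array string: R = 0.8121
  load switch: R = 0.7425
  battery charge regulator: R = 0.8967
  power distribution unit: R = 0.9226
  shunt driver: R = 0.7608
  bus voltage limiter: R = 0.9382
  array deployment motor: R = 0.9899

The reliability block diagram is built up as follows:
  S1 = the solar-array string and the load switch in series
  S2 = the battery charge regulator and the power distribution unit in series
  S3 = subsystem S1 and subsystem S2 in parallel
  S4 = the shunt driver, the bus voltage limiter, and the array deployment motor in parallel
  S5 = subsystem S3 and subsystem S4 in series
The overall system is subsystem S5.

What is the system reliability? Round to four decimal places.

Series (solar-array string and load switch): 0.812100 × 0.742500 = 0.602984
Series (battery charge regulator and power distribution unit): 0.896700 × 0.922600 = 0.827295
Parallel ([0.602984] and [0.827295]): 1 − (1 − 0.602984)(1 − 0.827295) = 0.931433
Parallel (shunt driver, bus voltage limiter, and array deployment motor): 1 − (1 − 0.760800)(1 − 0.938200)(1 − 0.989900) = 0.999851
Series ([0.931433] and [0.999851]): 0.931433 × 0.999851 = 0.9313

0.9313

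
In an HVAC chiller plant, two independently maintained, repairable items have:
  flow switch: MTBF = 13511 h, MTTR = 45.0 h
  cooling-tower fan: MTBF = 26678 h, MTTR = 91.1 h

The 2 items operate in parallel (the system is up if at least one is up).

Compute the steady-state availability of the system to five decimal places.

0.99999

A(flow switch) = MTBF/(MTBF+MTTR) = 13511/(13511+45.0) = 0.996680
A(cooling-tower fan) = MTBF/(MTBF+MTTR) = 26678/(26678+91.1) = 0.996597
Parallel availability: 1 − (1 − 0.996680)(1 − 0.996597) = 0.99999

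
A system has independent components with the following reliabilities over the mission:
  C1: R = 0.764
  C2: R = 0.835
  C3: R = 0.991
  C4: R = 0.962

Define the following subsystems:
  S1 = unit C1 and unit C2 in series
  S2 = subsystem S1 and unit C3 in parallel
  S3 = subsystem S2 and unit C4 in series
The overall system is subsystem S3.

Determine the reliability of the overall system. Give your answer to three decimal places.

0.959

Series (C1 and C2): 0.76400 × 0.83500 = 0.63794
Parallel ([0.63794] and C3): 1 − (1 − 0.63794)(1 − 0.99100) = 0.99674
Series ([0.99674] and C4): 0.99674 × 0.96200 = 0.959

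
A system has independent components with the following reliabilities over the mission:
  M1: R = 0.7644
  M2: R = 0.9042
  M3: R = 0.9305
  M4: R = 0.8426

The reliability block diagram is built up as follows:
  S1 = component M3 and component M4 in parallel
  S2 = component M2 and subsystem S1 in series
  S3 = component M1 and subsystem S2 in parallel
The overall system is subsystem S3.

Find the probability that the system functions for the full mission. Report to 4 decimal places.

0.9751

Parallel (M3 and M4): 1 − (1 − 0.930500)(1 − 0.842600) = 0.989061
Series (M2 and [0.989061]): 0.904200 × 0.989061 = 0.894309
Parallel (M1 and [0.894309]): 1 − (1 − 0.764400)(1 − 0.894309) = 0.9751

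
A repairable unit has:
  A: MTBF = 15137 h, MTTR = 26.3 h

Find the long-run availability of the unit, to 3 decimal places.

0.998

A(A) = MTBF/(MTBF+MTTR) = 15137/(15137+26.3) = 0.998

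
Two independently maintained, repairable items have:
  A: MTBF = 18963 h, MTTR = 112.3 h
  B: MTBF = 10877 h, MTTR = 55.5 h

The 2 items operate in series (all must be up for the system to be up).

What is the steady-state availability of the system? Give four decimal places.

A(A) = MTBF/(MTBF+MTTR) = 18963/(18963+112.3) = 0.994113
A(B) = MTBF/(MTBF+MTTR) = 10877/(10877+55.5) = 0.994923
Series availability: 0.994113 × 0.994923 = 0.9891

0.9891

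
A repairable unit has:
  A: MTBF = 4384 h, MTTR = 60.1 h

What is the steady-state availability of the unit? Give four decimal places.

A(A) = MTBF/(MTBF+MTTR) = 4384/(4384+60.1) = 0.9865

0.9865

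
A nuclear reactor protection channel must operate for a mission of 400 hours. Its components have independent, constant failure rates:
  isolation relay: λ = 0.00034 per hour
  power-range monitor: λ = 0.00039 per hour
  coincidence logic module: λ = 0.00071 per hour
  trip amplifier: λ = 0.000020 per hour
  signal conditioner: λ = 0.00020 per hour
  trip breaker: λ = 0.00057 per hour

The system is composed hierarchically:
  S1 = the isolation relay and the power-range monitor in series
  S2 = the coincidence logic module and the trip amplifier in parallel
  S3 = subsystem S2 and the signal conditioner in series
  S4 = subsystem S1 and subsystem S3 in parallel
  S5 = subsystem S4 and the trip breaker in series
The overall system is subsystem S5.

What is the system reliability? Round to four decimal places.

0.7803

R(isolation relay) = exp(−0.00034 × 400) = 0.872843
R(power-range monitor) = exp(−0.00039 × 400) = 0.855559
R(coincidence logic module) = exp(−0.00071 × 400) = 0.752767
R(trip amplifier) = exp(−0.000020 × 400) = 0.992032
R(signal conditioner) = exp(−0.00020 × 400) = 0.923116
R(trip breaker) = exp(−0.00057 × 400) = 0.796124
Series (isolation relay and power-range monitor): 0.872843 × 0.855559 = 0.746769
Parallel (coincidence logic module and trip amplifier): 1 − (1 − 0.752767)(1 − 0.992032) = 0.998030
Series ([0.998030] and signal conditioner): 0.998030 × 0.923116 = 0.921297
Parallel ([0.746769] and [0.921297]): 1 − (1 − 0.746769)(1 − 0.921297) = 0.980070
Series ([0.980070] and trip breaker): 0.980070 × 0.796124 = 0.7803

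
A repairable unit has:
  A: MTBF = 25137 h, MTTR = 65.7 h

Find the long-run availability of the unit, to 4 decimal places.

A(A) = MTBF/(MTBF+MTTR) = 25137/(25137+65.7) = 0.9974

0.9974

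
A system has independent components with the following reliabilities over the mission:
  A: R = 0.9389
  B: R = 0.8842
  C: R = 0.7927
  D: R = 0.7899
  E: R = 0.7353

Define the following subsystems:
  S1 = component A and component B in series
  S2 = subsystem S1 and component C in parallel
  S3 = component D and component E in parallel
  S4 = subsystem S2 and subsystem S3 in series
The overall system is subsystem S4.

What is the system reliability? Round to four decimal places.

0.9111

Series (A and B): 0.938900 × 0.884200 = 0.830175
Parallel ([0.830175] and C): 1 − (1 − 0.830175)(1 − 0.792700) = 0.964795
Parallel (D and E): 1 − (1 − 0.789900)(1 − 0.735300) = 0.944387
Series ([0.964795] and [0.944387]): 0.964795 × 0.944387 = 0.9111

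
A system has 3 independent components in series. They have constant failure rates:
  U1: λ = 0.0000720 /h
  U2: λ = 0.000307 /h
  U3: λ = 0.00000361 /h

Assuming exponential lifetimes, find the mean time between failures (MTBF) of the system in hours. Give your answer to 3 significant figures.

2610

Series of exponential components: λ_sys = Σ λ_i
λ_sys = 0.0000720 + 0.000307 + 0.00000361 = 3.8261e-04 /h
MTBF = 1 / λ_sys = 2610 h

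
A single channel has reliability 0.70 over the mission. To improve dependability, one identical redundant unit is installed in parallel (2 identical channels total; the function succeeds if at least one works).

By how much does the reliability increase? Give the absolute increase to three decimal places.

0.210

R_before = 0.70
R_after = 1 − (1 − 0.70)^2 = 0.910
ΔR = 0.910 − 0.70 = 0.210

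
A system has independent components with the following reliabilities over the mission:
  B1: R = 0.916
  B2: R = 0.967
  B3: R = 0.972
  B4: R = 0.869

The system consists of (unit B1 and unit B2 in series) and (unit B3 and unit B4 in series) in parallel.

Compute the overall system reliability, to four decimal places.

0.9823

Series (B1 and B2): 0.916000 × 0.967000 = 0.885772
Series (B3 and B4): 0.972000 × 0.869000 = 0.844668
Parallel ([0.885772] and [0.844668]): 1 − (1 − 0.885772)(1 − 0.844668) = 0.9823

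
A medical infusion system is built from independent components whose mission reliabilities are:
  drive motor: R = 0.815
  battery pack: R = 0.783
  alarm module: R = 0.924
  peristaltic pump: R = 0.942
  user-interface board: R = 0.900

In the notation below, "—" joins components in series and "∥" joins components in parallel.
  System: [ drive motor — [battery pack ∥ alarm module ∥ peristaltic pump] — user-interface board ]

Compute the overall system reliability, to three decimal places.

Parallel (battery pack, alarm module, and peristaltic pump): 1 − (1 − 0.78300)(1 − 0.92400)(1 − 0.94200) = 0.99904
Series (drive motor, [0.99904], and user-interface board): 0.81500 × 0.99904 × 0.90000 = 0.733

0.733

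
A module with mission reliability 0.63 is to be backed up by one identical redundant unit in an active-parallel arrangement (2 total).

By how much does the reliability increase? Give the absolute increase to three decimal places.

0.233

R_before = 0.63
R_after = 1 − (1 − 0.63)^2 = 0.863
ΔR = 0.863 − 0.63 = 0.233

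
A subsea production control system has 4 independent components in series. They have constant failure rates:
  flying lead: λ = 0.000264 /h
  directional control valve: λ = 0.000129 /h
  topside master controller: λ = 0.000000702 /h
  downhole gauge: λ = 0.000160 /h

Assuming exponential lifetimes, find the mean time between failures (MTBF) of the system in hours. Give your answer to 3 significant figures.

1810

Series of exponential components: λ_sys = Σ λ_i
λ_sys = 0.000264 + 0.000129 + 0.000000702 + 0.000160 = 5.5370e-04 /h
MTBF = 1 / λ_sys = 1810 h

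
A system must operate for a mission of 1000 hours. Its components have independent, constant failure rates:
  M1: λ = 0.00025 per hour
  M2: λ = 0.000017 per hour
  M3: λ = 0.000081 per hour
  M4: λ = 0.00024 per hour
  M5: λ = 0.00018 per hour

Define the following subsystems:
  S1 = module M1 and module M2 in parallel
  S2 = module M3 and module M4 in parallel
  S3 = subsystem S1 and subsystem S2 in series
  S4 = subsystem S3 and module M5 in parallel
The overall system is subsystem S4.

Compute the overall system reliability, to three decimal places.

0.997

R(M1) = exp(−0.00025 × 1000) = 0.77880
R(M2) = exp(−0.000017 × 1000) = 0.98314
R(M3) = exp(−0.000081 × 1000) = 0.92219
R(M4) = exp(−0.00024 × 1000) = 0.78663
R(M5) = exp(−0.00018 × 1000) = 0.83527
Parallel (M1 and M2): 1 − (1 − 0.77880)(1 − 0.98314) = 0.99627
Parallel (M3 and M4): 1 − (1 − 0.92219)(1 − 0.78663) = 0.98340
Series ([0.99627] and [0.98340]): 0.99627 × 0.98340 = 0.97973
Parallel ([0.97973] and M5): 1 − (1 − 0.97973)(1 − 0.83527) = 0.997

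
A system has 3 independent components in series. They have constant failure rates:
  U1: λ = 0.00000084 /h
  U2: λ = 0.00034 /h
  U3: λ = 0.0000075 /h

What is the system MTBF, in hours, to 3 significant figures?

2870

Series of exponential components: λ_sys = Σ λ_i
λ_sys = 0.00000084 + 0.00034 + 0.0000075 = 3.4834e-04 /h
MTBF = 1 / λ_sys = 2870 h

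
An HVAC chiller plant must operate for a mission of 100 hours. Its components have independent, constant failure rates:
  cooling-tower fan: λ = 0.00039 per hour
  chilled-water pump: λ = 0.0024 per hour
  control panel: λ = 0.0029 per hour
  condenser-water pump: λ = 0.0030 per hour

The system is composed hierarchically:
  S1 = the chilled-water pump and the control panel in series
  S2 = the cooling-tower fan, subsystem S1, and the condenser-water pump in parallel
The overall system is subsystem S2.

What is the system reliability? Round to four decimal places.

0.9959

R(cooling-tower fan) = exp(−0.00039 × 100) = 0.961751
R(chilled-water pump) = exp(−0.0024 × 100) = 0.786628
R(control panel) = exp(−0.0029 × 100) = 0.748264
R(condenser-water pump) = exp(−0.0030 × 100) = 0.740818
Series (chilled-water pump and control panel): 0.786628 × 0.748264 = 0.588605
Parallel (cooling-tower fan, [0.588605], and condenser-water pump): 1 − (1 − 0.961751)(1 − 0.588605)(1 − 0.740818) = 0.9959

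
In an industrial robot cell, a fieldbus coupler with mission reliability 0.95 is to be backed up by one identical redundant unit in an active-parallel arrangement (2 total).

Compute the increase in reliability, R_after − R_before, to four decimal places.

0.0475

R_before = 0.95
R_after = 1 − (1 − 0.95)^2 = 0.9975
ΔR = 0.9975 − 0.95 = 0.0475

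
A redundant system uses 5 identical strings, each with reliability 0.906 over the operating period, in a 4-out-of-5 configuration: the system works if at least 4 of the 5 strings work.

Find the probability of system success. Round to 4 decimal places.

0.9271

R = Σ_{i=4}^{5} C(5,i) p^i (1−p)^{5−i} with p = 0.906
C(5,4)·0.906^4·0.094^1 = 0.316673
C(5,5)·0.906^5·0.094^0 = 0.610437
Sum = 0.9271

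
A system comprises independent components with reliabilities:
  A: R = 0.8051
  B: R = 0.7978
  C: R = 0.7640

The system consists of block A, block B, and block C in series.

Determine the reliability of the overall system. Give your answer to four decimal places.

0.4907

Series (A, B, and C): 0.805100 × 0.797800 × 0.764000 = 0.4907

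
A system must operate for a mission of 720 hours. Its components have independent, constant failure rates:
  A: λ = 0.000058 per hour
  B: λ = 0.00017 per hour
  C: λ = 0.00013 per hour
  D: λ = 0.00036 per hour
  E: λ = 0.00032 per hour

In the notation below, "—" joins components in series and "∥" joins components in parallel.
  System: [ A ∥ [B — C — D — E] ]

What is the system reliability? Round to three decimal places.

R(A) = exp(−0.000058 × 720) = 0.95910
R(B) = exp(−0.00017 × 720) = 0.88479
R(C) = exp(−0.00013 × 720) = 0.91065
R(D) = exp(−0.00036 × 720) = 0.77167
R(E) = exp(−0.00032 × 720) = 0.79422
Series (B, C, D, and E): 0.88479 × 0.91065 × 0.77167 × 0.79422 = 0.49381
Parallel (A and [0.49381]): 1 − (1 − 0.95910)(1 − 0.49381) = 0.979

0.979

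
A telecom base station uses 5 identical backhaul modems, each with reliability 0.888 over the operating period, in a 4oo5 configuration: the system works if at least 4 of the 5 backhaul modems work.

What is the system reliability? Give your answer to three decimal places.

R = Σ_{i=4}^{5} C(5,i) p^i (1−p)^{5−i} with p = 0.888
C(5,4)·0.888^4·0.112^1 = 0.34821
C(5,5)·0.888^5·0.112^0 = 0.55216
Sum = 0.900

0.900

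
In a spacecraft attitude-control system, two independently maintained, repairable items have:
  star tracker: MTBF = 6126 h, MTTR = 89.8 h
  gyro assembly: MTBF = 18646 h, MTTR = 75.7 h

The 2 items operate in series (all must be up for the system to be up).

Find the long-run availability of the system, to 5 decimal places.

0.98157

A(star tracker) = MTBF/(MTBF+MTTR) = 6126/(6126+89.8) = 0.985553
A(gyro assembly) = MTBF/(MTBF+MTTR) = 18646/(18646+75.7) = 0.995957
Series availability: 0.985553 × 0.995957 = 0.98157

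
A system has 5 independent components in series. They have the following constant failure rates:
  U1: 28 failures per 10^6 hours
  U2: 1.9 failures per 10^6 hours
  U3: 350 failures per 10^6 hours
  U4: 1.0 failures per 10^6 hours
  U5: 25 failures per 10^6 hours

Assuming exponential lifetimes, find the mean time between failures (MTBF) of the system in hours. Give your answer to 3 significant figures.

Series of exponential components: λ_sys = Σ λ_i
λ_sys = 0.000028 + 0.0000019 + 0.00035 + 0.0000010 + 0.000025 = 4.0590e-04 /h
MTBF = 1 / λ_sys = 2460 h

2460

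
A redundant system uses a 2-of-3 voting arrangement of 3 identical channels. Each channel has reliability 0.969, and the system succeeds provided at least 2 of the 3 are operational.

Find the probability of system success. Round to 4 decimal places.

R = Σ_{i=2}^{3} C(3,i) p^i (1−p)^{3−i} with p = 0.969
C(3,2)·0.969^2·0.031^1 = 0.087323
C(3,3)·0.969^3·0.031^0 = 0.909853
Sum = 0.9972

0.9972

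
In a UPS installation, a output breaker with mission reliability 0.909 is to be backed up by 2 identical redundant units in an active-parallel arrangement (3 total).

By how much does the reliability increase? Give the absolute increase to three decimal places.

R_before = 0.909
R_after = 1 − (1 − 0.909)^3 = 0.999
ΔR = 0.999 − 0.909 = 0.090

0.090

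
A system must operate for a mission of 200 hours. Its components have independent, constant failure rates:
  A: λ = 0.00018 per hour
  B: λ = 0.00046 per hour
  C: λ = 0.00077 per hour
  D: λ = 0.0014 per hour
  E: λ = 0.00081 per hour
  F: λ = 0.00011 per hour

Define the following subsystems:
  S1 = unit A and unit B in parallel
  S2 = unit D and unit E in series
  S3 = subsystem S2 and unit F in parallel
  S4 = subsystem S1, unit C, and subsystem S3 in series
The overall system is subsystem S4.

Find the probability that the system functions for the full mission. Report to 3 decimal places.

R(A) = exp(−0.00018 × 200) = 0.96464
R(B) = exp(−0.00046 × 200) = 0.91211
R(C) = exp(−0.00077 × 200) = 0.85727
R(D) = exp(−0.0014 × 200) = 0.75578
R(E) = exp(−0.00081 × 200) = 0.85044
R(F) = exp(−0.00011 × 200) = 0.97824
Parallel (A and B): 1 − (1 − 0.96464)(1 − 0.91211) = 0.99689
Series (D and E): 0.75578 × 0.85044 = 0.64275
Parallel ([0.64275] and F): 1 − (1 − 0.64275)(1 − 0.97824) = 0.99223
Series ([0.99689], C, and [0.99223]): 0.99689 × 0.85727 × 0.99223 = 0.848

0.848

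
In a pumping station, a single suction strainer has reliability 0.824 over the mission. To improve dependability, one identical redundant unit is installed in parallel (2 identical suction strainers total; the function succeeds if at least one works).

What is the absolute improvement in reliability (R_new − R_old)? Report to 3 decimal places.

R_before = 0.824
R_after = 1 − (1 − 0.824)^2 = 0.969
ΔR = 0.969 − 0.824 = 0.145

0.145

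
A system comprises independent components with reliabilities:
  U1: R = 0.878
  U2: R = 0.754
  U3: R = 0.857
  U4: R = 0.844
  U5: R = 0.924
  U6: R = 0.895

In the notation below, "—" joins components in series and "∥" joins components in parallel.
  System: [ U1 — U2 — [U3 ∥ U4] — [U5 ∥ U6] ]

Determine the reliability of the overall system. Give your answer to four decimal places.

Parallel (U3 and U4): 1 − (1 − 0.857000)(1 − 0.844000) = 0.977692
Parallel (U5 and U6): 1 − (1 − 0.924000)(1 − 0.895000) = 0.992020
Series (U1, U2, [0.977692], and [0.992020]): 0.878000 × 0.754000 × 0.977692 × 0.992020 = 0.6421

0.6421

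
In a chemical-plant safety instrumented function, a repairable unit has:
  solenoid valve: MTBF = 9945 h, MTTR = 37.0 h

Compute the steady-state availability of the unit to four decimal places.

A(solenoid valve) = MTBF/(MTBF+MTTR) = 9945/(9945+37.0) = 0.9963

0.9963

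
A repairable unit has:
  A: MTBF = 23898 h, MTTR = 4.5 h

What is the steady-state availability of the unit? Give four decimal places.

A(A) = MTBF/(MTBF+MTTR) = 23898/(23898+4.5) = 0.9998

0.9998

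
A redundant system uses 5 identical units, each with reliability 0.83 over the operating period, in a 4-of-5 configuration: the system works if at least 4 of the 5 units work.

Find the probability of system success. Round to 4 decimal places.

R = Σ_{i=4}^{5} C(5,i) p^i (1−p)^{5−i} with p = 0.83
C(5,4)·0.83^4·0.17^1 = 0.403396
C(5,5)·0.83^5·0.17^0 = 0.393904
Sum = 0.7973

0.7973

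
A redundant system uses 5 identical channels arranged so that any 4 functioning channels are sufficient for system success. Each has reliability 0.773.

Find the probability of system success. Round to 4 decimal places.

0.6812

R = Σ_{i=4}^{5} C(5,i) p^i (1−p)^{5−i} with p = 0.773
C(5,4)·0.773^4·0.227^1 = 0.405241
C(5,5)·0.773^5·0.227^0 = 0.275993
Sum = 0.6812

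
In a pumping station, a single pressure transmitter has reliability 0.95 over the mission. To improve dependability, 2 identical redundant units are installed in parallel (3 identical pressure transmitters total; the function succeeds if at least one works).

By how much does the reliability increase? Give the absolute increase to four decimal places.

0.0499

R_before = 0.95
R_after = 1 − (1 − 0.95)^3 = 0.9999
ΔR = 0.9999 − 0.95 = 0.0499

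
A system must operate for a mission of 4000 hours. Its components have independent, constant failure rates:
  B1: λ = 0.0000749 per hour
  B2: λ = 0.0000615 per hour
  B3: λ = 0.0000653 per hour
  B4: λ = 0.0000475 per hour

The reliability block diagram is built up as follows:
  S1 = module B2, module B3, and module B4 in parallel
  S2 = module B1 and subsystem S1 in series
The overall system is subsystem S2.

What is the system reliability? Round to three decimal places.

0.735

R(B1) = exp(−0.0000749 × 4000) = 0.74111
R(B2) = exp(−0.0000615 × 4000) = 0.78192
R(B3) = exp(−0.0000653 × 4000) = 0.77013
R(B4) = exp(−0.0000475 × 4000) = 0.82696
Parallel (B2, B3, and B4): 1 − (1 − 0.78192)(1 − 0.77013)(1 − 0.82696) = 0.99133
Series (B1 and [0.99133]): 0.74111 × 0.99133 = 0.735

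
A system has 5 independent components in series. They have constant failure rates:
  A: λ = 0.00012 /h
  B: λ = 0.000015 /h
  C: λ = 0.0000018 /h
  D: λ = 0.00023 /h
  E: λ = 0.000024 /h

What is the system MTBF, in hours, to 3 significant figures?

2560

Series of exponential components: λ_sys = Σ λ_i
λ_sys = 0.00012 + 0.000015 + 0.0000018 + 0.00023 + 0.000024 = 3.9080e-04 /h
MTBF = 1 / λ_sys = 2560 h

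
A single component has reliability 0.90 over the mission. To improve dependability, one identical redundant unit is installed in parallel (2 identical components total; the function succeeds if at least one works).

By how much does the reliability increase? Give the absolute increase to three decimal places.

0.090

R_before = 0.90
R_after = 1 − (1 − 0.90)^2 = 0.990
ΔR = 0.990 − 0.90 = 0.090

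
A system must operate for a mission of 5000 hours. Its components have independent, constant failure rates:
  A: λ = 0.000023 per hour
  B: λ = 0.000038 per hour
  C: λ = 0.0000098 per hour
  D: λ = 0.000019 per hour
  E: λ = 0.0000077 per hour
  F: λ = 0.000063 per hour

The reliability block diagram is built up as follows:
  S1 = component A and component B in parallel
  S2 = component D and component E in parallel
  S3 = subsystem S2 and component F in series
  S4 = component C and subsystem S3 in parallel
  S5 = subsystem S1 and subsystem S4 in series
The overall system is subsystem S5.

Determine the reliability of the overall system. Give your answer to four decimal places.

R(A) = exp(−0.000023 × 5000) = 0.891366
R(B) = exp(−0.000038 × 5000) = 0.826959
R(C) = exp(−0.0000098 × 5000) = 0.952181
R(D) = exp(−0.000019 × 5000) = 0.909373
R(E) = exp(−0.0000077 × 5000) = 0.962232
R(F) = exp(−0.000063 × 5000) = 0.729789
Parallel (A and B): 1 − (1 − 0.891366)(1 − 0.826959) = 0.981202
Parallel (D and E): 1 − (1 − 0.909373)(1 − 0.962232) = 0.996577
Series ([0.996577] and F): 0.996577 × 0.729789 = 0.727291
Parallel (C and [0.727291]): 1 − (1 − 0.952181)(1 − 0.727291) = 0.986959
Series ([0.981202] and [0.986959]): 0.981202 × 0.986959 = 0.9684

0.9684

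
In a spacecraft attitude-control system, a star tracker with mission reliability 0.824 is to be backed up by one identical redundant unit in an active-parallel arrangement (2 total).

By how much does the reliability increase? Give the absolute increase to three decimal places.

R_before = 0.824
R_after = 1 − (1 − 0.824)^2 = 0.969
ΔR = 0.969 − 0.824 = 0.145

0.145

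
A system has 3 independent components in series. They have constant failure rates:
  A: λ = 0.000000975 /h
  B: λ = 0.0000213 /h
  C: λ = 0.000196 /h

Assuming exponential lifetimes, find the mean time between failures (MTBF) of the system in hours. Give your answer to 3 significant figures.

Series of exponential components: λ_sys = Σ λ_i
λ_sys = 0.000000975 + 0.0000213 + 0.000196 = 2.1827e-04 /h
MTBF = 1 / λ_sys = 4580 h

4580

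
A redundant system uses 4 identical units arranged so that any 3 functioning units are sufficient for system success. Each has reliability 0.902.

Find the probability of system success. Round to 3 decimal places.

0.950

R = Σ_{i=3}^{4} C(4,i) p^i (1−p)^{4−i} with p = 0.902
C(4,3)·0.902^3·0.098^1 = 0.28768
C(4,4)·0.902^4·0.098^0 = 0.66195
Sum = 0.950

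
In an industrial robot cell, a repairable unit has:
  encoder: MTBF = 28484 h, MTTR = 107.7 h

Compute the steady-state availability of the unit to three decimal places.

A(encoder) = MTBF/(MTBF+MTTR) = 28484/(28484+107.7) = 0.996

0.996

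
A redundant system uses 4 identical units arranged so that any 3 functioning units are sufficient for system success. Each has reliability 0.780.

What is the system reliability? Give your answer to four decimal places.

0.7878

R = Σ_{i=3}^{4} C(4,i) p^i (1−p)^{4−i} with p = 0.780
C(4,3)·0.780^3·0.220^1 = 0.417606
C(4,4)·0.780^4·0.220^0 = 0.370151
Sum = 0.7878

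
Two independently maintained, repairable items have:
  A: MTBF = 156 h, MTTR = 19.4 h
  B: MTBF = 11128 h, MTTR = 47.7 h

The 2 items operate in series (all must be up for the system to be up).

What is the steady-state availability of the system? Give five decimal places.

0.88560

A(A) = MTBF/(MTBF+MTTR) = 156/(156+19.4) = 0.889396
A(B) = MTBF/(MTBF+MTTR) = 11128/(11128+47.7) = 0.995732
Series availability: 0.889396 × 0.995732 = 0.88560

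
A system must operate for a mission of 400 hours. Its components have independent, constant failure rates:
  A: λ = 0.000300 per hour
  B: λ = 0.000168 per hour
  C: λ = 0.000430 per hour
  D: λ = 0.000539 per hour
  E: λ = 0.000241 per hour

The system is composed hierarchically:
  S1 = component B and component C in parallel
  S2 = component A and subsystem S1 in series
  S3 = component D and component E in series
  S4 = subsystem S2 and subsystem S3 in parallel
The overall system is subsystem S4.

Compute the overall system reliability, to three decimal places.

R(A) = exp(−0.000300 × 400) = 0.88692
R(B) = exp(−0.000168 × 400) = 0.93501
R(C) = exp(−0.000430 × 400) = 0.84198
R(D) = exp(−0.000539 × 400) = 0.80606
R(E) = exp(−0.000241 × 400) = 0.90810
Parallel (B and C): 1 − (1 − 0.93501)(1 − 0.84198) = 0.98973
Series (A and [0.98973]): 0.88692 × 0.98973 = 0.87781
Series (D and E): 0.80606 × 0.90810 = 0.73198
Parallel ([0.87781] and [0.73198]): 1 − (1 − 0.87781)(1 − 0.73198) = 0.967

0.967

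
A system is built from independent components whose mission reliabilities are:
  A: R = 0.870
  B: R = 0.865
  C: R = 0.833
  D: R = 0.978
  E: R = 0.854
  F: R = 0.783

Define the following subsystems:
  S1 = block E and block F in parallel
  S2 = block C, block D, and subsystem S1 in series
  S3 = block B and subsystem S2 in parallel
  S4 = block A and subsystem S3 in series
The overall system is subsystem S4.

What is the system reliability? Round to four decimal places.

Parallel (E and F): 1 − (1 − 0.854000)(1 − 0.783000) = 0.968318
Series (C, D, and [0.968318]): 0.833000 × 0.978000 × 0.968318 = 0.788863
Parallel (B and [0.788863]): 1 − (1 − 0.865000)(1 − 0.788863) = 0.971497
Series (A and [0.971497]): 0.870000 × 0.971497 = 0.8452

0.8452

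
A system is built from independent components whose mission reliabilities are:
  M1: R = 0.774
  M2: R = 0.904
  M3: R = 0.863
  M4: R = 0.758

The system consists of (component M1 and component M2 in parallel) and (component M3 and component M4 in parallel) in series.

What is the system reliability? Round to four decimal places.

0.9459

Parallel (M1 and M2): 1 − (1 − 0.774000)(1 − 0.904000) = 0.978304
Parallel (M3 and M4): 1 − (1 − 0.863000)(1 − 0.758000) = 0.966846
Series ([0.978304] and [0.966846]): 0.978304 × 0.966846 = 0.9459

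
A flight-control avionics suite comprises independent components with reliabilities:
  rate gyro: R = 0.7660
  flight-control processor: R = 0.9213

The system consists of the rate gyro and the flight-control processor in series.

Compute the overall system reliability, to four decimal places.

0.7057

Series (rate gyro and flight-control processor): 0.766000 × 0.921300 = 0.7057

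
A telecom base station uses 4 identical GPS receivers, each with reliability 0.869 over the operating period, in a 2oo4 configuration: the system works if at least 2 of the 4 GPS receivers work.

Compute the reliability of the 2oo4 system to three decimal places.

0.992

R = Σ_{i=2}^{4} C(4,i) p^i (1−p)^{4−i} with p = 0.869
C(4,2)·0.869^2·0.131^2 = 0.07776
C(4,3)·0.869^3·0.131^1 = 0.34387
C(4,4)·0.869^4·0.131^0 = 0.57027
Sum = 0.992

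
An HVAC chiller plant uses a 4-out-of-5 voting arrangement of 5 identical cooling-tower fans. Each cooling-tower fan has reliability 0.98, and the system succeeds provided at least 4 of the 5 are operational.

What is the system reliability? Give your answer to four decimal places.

R = Σ_{i=4}^{5} C(5,i) p^i (1−p)^{5−i} with p = 0.98
C(5,4)·0.98^4·0.02^1 = 0.092237
C(5,5)·0.98^5·0.02^0 = 0.903921
Sum = 0.9962

0.9962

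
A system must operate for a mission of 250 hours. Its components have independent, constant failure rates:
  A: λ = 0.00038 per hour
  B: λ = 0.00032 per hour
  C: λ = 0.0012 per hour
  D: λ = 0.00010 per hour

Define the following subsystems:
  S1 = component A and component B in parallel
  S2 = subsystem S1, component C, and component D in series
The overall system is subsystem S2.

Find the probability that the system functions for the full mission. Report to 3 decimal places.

R(A) = exp(−0.00038 × 250) = 0.90937
R(B) = exp(−0.00032 × 250) = 0.92312
R(C) = exp(−0.0012 × 250) = 0.74082
R(D) = exp(−0.00010 × 250) = 0.97531
Parallel (A and B): 1 − (1 − 0.90937)(1 − 0.92312) = 0.99303
Series ([0.99303], C, and D): 0.99303 × 0.74082 × 0.97531 = 0.717

0.717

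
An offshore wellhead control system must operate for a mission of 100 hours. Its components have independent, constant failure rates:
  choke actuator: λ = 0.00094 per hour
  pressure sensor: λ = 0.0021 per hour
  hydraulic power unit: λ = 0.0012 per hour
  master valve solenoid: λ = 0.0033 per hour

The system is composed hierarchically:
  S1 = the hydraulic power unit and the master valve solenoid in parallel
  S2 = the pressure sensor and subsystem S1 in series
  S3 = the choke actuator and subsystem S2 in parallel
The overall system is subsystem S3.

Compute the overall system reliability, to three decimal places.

R(choke actuator) = exp(−0.00094 × 100) = 0.91028
R(pressure sensor) = exp(−0.0021 × 100) = 0.81058
R(hydraulic power unit) = exp(−0.0012 × 100) = 0.88692
R(master valve solenoid) = exp(−0.0033 × 100) = 0.71892
Parallel (hydraulic power unit and master valve solenoid): 1 − (1 − 0.88692)(1 − 0.71892) = 0.96822
Series (pressure sensor and [0.96822]): 0.81058 × 0.96822 = 0.78482
Parallel (choke actuator and [0.78482]): 1 − (1 − 0.91028)(1 − 0.78482) = 0.981

0.981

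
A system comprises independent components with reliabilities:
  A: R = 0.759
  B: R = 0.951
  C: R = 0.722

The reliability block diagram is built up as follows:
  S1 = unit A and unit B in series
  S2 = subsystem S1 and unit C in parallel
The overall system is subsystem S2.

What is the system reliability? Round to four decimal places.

0.9227

Series (A and B): 0.759000 × 0.951000 = 0.721809
Parallel ([0.721809] and C): 1 − (1 − 0.721809)(1 − 0.722000) = 0.9227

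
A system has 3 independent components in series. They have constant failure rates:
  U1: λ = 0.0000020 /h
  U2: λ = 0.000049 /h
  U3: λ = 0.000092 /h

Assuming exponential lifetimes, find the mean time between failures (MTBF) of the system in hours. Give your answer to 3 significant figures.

Series of exponential components: λ_sys = Σ λ_i
λ_sys = 0.0000020 + 0.000049 + 0.000092 = 1.4300e-04 /h
MTBF = 1 / λ_sys = 6990 h

6990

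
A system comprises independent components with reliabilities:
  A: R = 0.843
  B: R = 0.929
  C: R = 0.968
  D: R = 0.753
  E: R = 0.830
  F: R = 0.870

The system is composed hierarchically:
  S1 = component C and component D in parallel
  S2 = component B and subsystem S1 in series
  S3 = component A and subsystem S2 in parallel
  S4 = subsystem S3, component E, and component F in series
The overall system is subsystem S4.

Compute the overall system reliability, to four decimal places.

Parallel (C and D): 1 − (1 − 0.968000)(1 − 0.753000) = 0.992096
Series (B and [0.992096]): 0.929000 × 0.992096 = 0.921657
Parallel (A and [0.921657]): 1 − (1 − 0.843000)(1 − 0.921657) = 0.987700
Series ([0.987700], E, and F): 0.987700 × 0.830000 × 0.870000 = 0.7132

0.7132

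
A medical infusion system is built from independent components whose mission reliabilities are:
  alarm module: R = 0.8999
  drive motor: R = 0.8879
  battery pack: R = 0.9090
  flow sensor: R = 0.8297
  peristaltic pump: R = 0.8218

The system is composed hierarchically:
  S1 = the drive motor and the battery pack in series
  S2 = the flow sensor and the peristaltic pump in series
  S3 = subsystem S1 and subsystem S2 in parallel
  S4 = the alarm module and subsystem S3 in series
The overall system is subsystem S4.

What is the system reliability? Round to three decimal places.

Series (drive motor and battery pack): 0.88790 × 0.90900 = 0.80710
Series (flow sensor and peristaltic pump): 0.82970 × 0.82180 = 0.68185
Parallel ([0.80710] and [0.68185]): 1 − (1 − 0.80710)(1 − 0.68185) = 0.93863
Series (alarm module and [0.93863]): 0.89990 × 0.93863 = 0.845

0.845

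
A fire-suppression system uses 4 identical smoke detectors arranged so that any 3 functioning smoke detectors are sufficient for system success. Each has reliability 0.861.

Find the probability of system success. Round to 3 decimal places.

0.904

R = Σ_{i=3}^{4} C(4,i) p^i (1−p)^{4−i} with p = 0.861
C(4,3)·0.861^3·0.139^1 = 0.35488
C(4,4)·0.861^4·0.139^0 = 0.54956
Sum = 0.904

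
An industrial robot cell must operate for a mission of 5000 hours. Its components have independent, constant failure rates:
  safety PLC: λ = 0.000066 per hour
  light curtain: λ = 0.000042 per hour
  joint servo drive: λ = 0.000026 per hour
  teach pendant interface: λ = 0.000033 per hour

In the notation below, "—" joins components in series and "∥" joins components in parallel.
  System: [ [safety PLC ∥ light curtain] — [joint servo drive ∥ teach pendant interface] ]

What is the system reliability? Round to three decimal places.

0.929

R(safety PLC) = exp(−0.000066 × 5000) = 0.71892
R(light curtain) = exp(−0.000042 × 5000) = 0.81058
R(joint servo drive) = exp(−0.000026 × 5000) = 0.87810
R(teach pendant interface) = exp(−0.000033 × 5000) = 0.84789
Parallel (safety PLC and light curtain): 1 − (1 − 0.71892)(1 − 0.81058) = 0.94676
Parallel (joint servo drive and teach pendant interface): 1 − (1 − 0.87810)(1 − 0.84789) = 0.98146
Series ([0.94676] and [0.98146]): 0.94676 × 0.98146 = 0.929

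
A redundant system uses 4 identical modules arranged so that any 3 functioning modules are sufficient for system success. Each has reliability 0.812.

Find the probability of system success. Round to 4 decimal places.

0.8373

R = Σ_{i=3}^{4} C(4,i) p^i (1−p)^{4−i} with p = 0.812
C(4,3)·0.812^3·0.188^1 = 0.402611
C(4,4)·0.812^4·0.188^0 = 0.434735
Sum = 0.8373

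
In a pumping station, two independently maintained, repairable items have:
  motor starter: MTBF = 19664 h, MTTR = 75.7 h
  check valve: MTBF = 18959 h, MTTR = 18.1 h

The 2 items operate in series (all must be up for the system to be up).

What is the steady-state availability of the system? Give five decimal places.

A(motor starter) = MTBF/(MTBF+MTTR) = 19664/(19664+75.7) = 0.996165
A(check valve) = MTBF/(MTBF+MTTR) = 18959/(18959+18.1) = 0.999046
Series availability: 0.996165 × 0.999046 = 0.99521

0.99521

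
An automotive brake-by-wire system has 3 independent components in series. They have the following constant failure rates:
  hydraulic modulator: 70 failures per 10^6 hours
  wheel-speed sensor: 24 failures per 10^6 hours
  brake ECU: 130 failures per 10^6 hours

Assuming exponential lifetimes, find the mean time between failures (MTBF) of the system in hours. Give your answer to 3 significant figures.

4460

Series of exponential components: λ_sys = Σ λ_i
λ_sys = 0.000070 + 0.000024 + 0.00013 = 2.2400e-04 /h
MTBF = 1 / λ_sys = 4460 h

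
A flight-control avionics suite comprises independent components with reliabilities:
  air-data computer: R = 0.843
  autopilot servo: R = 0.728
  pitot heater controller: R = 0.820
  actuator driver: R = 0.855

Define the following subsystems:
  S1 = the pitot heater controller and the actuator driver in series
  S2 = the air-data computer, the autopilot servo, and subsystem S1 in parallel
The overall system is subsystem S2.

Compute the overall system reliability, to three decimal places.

Series (pitot heater controller and actuator driver): 0.82000 × 0.85500 = 0.70110
Parallel (air-data computer, autopilot servo, and [0.70110]): 1 − (1 − 0.84300)(1 − 0.72800)(1 − 0.70110) = 0.987

0.987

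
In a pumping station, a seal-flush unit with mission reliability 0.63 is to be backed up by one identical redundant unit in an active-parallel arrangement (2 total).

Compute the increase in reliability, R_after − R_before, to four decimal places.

0.2331

R_before = 0.63
R_after = 1 − (1 − 0.63)^2 = 0.8631
ΔR = 0.8631 − 0.63 = 0.2331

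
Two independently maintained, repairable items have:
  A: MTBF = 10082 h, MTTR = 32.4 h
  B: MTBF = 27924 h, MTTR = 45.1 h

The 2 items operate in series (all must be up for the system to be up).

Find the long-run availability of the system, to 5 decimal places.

A(A) = MTBF/(MTBF+MTTR) = 10082/(10082+32.4) = 0.996797
A(B) = MTBF/(MTBF+MTTR) = 27924/(27924+45.1) = 0.998388
Series availability: 0.996797 × 0.998388 = 0.99519

0.99519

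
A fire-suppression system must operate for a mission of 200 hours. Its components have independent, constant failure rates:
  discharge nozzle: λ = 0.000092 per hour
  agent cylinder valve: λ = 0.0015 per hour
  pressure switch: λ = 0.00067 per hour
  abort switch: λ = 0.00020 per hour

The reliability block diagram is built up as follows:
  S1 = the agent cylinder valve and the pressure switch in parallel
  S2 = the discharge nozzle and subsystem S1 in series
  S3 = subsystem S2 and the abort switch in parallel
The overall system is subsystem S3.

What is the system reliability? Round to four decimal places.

R(discharge nozzle) = exp(−0.000092 × 200) = 0.981768
R(agent cylinder valve) = exp(−0.0015 × 200) = 0.740818
R(pressure switch) = exp(−0.00067 × 200) = 0.874590
R(abort switch) = exp(−0.00020 × 200) = 0.960789
Parallel (agent cylinder valve and pressure switch): 1 − (1 − 0.740818)(1 − 0.874590) = 0.967496
Series (discharge nozzle and [0.967496]): 0.981768 × 0.967496 = 0.949857
Parallel ([0.949857] and abort switch): 1 − (1 − 0.949857)(1 − 0.960789) = 0.9980

0.9980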